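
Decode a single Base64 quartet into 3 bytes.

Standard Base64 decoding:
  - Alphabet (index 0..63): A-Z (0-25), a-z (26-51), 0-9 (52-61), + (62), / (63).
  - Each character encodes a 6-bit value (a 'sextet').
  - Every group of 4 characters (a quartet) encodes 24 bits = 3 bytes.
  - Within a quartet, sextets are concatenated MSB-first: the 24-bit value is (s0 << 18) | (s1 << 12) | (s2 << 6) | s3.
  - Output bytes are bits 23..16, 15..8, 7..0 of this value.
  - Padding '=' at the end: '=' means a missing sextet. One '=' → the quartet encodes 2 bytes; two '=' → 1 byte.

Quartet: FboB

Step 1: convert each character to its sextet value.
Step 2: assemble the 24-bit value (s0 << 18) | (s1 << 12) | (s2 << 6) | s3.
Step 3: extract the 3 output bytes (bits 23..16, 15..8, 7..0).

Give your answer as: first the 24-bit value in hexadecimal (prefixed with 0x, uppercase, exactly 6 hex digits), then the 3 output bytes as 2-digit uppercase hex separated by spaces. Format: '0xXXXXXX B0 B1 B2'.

Answer: 0x15BA01 15 BA 01

Derivation:
Sextets: F=5, b=27, o=40, B=1
24-bit: (5<<18) | (27<<12) | (40<<6) | 1
      = 0x140000 | 0x01B000 | 0x000A00 | 0x000001
      = 0x15BA01
Bytes: (v>>16)&0xFF=15, (v>>8)&0xFF=BA, v&0xFF=01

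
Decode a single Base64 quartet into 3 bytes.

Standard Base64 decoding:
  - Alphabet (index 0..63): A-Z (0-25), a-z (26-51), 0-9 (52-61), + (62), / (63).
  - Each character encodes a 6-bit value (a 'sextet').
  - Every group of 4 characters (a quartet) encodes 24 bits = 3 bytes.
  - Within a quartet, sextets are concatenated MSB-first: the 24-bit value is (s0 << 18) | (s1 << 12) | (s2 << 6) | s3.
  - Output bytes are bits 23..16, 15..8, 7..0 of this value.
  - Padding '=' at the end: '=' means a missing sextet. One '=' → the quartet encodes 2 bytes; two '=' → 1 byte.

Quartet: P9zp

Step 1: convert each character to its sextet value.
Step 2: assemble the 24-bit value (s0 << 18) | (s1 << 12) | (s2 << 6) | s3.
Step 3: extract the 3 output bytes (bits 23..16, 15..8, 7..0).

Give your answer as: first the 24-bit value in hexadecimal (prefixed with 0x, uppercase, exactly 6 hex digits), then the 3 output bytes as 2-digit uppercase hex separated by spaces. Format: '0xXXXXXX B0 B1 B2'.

Answer: 0x3FDCE9 3F DC E9

Derivation:
Sextets: P=15, 9=61, z=51, p=41
24-bit: (15<<18) | (61<<12) | (51<<6) | 41
      = 0x3C0000 | 0x03D000 | 0x000CC0 | 0x000029
      = 0x3FDCE9
Bytes: (v>>16)&0xFF=3F, (v>>8)&0xFF=DC, v&0xFF=E9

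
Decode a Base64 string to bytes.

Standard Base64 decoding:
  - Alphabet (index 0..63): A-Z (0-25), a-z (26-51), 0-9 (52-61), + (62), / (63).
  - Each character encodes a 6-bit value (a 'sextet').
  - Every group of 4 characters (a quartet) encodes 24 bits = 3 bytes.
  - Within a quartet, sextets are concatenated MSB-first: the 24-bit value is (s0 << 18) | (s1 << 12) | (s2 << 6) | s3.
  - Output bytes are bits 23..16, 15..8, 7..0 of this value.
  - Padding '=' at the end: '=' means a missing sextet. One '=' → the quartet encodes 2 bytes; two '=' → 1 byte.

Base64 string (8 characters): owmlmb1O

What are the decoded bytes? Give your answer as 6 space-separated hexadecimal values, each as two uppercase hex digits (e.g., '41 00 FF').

After char 0 ('o'=40): chars_in_quartet=1 acc=0x28 bytes_emitted=0
After char 1 ('w'=48): chars_in_quartet=2 acc=0xA30 bytes_emitted=0
After char 2 ('m'=38): chars_in_quartet=3 acc=0x28C26 bytes_emitted=0
After char 3 ('l'=37): chars_in_quartet=4 acc=0xA309A5 -> emit A3 09 A5, reset; bytes_emitted=3
After char 4 ('m'=38): chars_in_quartet=1 acc=0x26 bytes_emitted=3
After char 5 ('b'=27): chars_in_quartet=2 acc=0x99B bytes_emitted=3
After char 6 ('1'=53): chars_in_quartet=3 acc=0x266F5 bytes_emitted=3
After char 7 ('O'=14): chars_in_quartet=4 acc=0x99BD4E -> emit 99 BD 4E, reset; bytes_emitted=6

Answer: A3 09 A5 99 BD 4E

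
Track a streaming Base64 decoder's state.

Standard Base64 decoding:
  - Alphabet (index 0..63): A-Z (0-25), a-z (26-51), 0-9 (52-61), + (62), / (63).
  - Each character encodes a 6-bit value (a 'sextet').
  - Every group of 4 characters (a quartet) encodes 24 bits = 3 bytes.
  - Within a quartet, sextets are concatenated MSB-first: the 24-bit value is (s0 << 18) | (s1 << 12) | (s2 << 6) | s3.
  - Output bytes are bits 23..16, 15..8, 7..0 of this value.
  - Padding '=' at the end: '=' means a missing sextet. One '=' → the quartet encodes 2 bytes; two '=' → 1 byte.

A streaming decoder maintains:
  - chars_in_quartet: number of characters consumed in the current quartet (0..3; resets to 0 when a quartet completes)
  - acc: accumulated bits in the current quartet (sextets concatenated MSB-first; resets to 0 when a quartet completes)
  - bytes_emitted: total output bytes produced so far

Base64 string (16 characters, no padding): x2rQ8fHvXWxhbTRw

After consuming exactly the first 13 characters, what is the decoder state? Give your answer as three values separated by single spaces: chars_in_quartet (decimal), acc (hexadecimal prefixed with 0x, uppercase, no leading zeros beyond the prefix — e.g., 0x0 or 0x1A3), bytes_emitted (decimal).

After char 0 ('x'=49): chars_in_quartet=1 acc=0x31 bytes_emitted=0
After char 1 ('2'=54): chars_in_quartet=2 acc=0xC76 bytes_emitted=0
After char 2 ('r'=43): chars_in_quartet=3 acc=0x31DAB bytes_emitted=0
After char 3 ('Q'=16): chars_in_quartet=4 acc=0xC76AD0 -> emit C7 6A D0, reset; bytes_emitted=3
After char 4 ('8'=60): chars_in_quartet=1 acc=0x3C bytes_emitted=3
After char 5 ('f'=31): chars_in_quartet=2 acc=0xF1F bytes_emitted=3
After char 6 ('H'=7): chars_in_quartet=3 acc=0x3C7C7 bytes_emitted=3
After char 7 ('v'=47): chars_in_quartet=4 acc=0xF1F1EF -> emit F1 F1 EF, reset; bytes_emitted=6
After char 8 ('X'=23): chars_in_quartet=1 acc=0x17 bytes_emitted=6
After char 9 ('W'=22): chars_in_quartet=2 acc=0x5D6 bytes_emitted=6
After char 10 ('x'=49): chars_in_quartet=3 acc=0x175B1 bytes_emitted=6
After char 11 ('h'=33): chars_in_quartet=4 acc=0x5D6C61 -> emit 5D 6C 61, reset; bytes_emitted=9
After char 12 ('b'=27): chars_in_quartet=1 acc=0x1B bytes_emitted=9

Answer: 1 0x1B 9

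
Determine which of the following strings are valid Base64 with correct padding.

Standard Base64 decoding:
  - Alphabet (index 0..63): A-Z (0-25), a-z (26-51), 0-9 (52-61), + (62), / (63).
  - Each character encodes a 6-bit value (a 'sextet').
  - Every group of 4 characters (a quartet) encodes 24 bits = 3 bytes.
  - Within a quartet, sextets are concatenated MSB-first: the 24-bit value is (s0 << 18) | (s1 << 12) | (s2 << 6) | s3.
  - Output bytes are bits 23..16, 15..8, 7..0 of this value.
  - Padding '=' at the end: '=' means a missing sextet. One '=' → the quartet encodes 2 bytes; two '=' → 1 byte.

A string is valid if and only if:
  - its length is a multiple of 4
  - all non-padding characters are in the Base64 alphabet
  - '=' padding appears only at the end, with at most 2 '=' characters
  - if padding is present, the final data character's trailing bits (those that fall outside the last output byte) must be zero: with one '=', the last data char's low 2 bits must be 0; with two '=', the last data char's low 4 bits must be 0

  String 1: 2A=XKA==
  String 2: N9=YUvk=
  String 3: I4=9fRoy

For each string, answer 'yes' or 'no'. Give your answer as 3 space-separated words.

Answer: no no no

Derivation:
String 1: '2A=XKA==' → invalid (bad char(s): ['=']; '=' in middle)
String 2: 'N9=YUvk=' → invalid (bad char(s): ['=']; '=' in middle)
String 3: 'I4=9fRoy' → invalid (bad char(s): ['=']; '=' in middle)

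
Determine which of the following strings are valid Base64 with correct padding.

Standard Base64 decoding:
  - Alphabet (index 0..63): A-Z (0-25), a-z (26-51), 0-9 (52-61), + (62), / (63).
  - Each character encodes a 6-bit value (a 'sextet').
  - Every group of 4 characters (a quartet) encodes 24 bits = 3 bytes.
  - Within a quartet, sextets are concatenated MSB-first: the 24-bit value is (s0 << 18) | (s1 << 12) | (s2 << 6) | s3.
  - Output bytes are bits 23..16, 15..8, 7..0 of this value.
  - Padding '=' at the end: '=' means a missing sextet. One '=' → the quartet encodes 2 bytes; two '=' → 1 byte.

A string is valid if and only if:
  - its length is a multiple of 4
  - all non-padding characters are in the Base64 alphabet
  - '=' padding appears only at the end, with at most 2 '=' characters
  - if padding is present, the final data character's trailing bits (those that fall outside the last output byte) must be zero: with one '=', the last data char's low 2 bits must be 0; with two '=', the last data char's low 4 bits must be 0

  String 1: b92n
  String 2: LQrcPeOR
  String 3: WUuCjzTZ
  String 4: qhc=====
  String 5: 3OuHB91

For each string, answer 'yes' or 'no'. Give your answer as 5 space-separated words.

String 1: 'b92n' → valid
String 2: 'LQrcPeOR' → valid
String 3: 'WUuCjzTZ' → valid
String 4: 'qhc=====' → invalid (5 pad chars (max 2))
String 5: '3OuHB91' → invalid (len=7 not mult of 4)

Answer: yes yes yes no no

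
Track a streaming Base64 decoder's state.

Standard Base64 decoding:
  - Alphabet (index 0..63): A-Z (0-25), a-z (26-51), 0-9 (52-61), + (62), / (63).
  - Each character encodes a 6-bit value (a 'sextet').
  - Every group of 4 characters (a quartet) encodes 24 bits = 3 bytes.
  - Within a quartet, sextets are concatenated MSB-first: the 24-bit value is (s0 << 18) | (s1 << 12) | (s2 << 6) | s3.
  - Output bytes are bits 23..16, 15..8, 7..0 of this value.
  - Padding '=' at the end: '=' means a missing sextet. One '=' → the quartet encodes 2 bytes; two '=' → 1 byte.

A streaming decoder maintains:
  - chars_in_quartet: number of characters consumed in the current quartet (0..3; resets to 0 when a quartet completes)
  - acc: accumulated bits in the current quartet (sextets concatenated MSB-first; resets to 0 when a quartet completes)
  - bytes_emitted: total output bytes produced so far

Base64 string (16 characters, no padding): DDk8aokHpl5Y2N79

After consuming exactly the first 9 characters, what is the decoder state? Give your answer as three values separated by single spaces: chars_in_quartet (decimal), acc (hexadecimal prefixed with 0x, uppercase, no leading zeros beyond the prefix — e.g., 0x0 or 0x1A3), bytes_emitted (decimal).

Answer: 1 0x29 6

Derivation:
After char 0 ('D'=3): chars_in_quartet=1 acc=0x3 bytes_emitted=0
After char 1 ('D'=3): chars_in_quartet=2 acc=0xC3 bytes_emitted=0
After char 2 ('k'=36): chars_in_quartet=3 acc=0x30E4 bytes_emitted=0
After char 3 ('8'=60): chars_in_quartet=4 acc=0xC393C -> emit 0C 39 3C, reset; bytes_emitted=3
After char 4 ('a'=26): chars_in_quartet=1 acc=0x1A bytes_emitted=3
After char 5 ('o'=40): chars_in_quartet=2 acc=0x6A8 bytes_emitted=3
After char 6 ('k'=36): chars_in_quartet=3 acc=0x1AA24 bytes_emitted=3
After char 7 ('H'=7): chars_in_quartet=4 acc=0x6A8907 -> emit 6A 89 07, reset; bytes_emitted=6
After char 8 ('p'=41): chars_in_quartet=1 acc=0x29 bytes_emitted=6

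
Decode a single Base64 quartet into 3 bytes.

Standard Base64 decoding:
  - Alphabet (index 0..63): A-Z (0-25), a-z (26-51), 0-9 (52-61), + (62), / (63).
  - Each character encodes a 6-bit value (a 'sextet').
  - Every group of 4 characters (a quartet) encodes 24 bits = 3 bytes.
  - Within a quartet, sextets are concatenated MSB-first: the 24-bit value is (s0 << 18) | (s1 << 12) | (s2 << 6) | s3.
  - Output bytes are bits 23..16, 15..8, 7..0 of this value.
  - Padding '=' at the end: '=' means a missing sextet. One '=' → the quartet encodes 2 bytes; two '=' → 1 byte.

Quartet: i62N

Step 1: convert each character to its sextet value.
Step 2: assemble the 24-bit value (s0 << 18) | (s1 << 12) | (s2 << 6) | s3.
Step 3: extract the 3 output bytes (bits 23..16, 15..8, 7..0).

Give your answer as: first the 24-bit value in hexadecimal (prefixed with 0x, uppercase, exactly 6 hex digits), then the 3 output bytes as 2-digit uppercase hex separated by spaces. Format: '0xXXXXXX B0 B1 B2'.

Sextets: i=34, 6=58, 2=54, N=13
24-bit: (34<<18) | (58<<12) | (54<<6) | 13
      = 0x880000 | 0x03A000 | 0x000D80 | 0x00000D
      = 0x8BAD8D
Bytes: (v>>16)&0xFF=8B, (v>>8)&0xFF=AD, v&0xFF=8D

Answer: 0x8BAD8D 8B AD 8D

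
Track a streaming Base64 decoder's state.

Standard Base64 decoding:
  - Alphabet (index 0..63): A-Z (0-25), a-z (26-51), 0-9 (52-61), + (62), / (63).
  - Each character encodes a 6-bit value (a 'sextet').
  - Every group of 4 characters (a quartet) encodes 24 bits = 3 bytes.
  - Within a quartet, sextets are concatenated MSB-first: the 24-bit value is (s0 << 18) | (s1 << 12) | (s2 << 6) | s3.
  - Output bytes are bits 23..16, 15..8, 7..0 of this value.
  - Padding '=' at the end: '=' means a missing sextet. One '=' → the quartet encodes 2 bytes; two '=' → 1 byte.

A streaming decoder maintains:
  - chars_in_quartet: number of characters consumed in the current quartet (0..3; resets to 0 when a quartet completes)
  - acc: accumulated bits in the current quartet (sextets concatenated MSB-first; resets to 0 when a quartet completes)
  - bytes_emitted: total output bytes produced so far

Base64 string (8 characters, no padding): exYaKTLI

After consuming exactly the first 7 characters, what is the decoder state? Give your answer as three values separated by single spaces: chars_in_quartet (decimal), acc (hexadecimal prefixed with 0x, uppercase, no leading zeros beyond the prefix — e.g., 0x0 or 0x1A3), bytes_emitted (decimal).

Answer: 3 0xA4CB 3

Derivation:
After char 0 ('e'=30): chars_in_quartet=1 acc=0x1E bytes_emitted=0
After char 1 ('x'=49): chars_in_quartet=2 acc=0x7B1 bytes_emitted=0
After char 2 ('Y'=24): chars_in_quartet=3 acc=0x1EC58 bytes_emitted=0
After char 3 ('a'=26): chars_in_quartet=4 acc=0x7B161A -> emit 7B 16 1A, reset; bytes_emitted=3
After char 4 ('K'=10): chars_in_quartet=1 acc=0xA bytes_emitted=3
After char 5 ('T'=19): chars_in_quartet=2 acc=0x293 bytes_emitted=3
After char 6 ('L'=11): chars_in_quartet=3 acc=0xA4CB bytes_emitted=3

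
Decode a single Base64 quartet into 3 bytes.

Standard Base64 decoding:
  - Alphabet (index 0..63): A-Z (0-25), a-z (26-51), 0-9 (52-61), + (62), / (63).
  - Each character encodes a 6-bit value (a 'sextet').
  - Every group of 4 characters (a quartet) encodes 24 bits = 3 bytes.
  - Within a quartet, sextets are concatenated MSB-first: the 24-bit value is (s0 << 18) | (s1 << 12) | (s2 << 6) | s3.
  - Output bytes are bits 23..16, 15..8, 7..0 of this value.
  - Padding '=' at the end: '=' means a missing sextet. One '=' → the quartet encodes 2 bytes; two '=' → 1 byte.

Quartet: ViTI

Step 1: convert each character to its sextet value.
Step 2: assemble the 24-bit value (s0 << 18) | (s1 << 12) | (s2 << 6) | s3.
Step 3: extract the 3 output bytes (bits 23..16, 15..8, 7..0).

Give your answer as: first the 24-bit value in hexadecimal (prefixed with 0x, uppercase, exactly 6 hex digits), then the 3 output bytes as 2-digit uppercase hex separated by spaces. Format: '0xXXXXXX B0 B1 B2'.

Sextets: V=21, i=34, T=19, I=8
24-bit: (21<<18) | (34<<12) | (19<<6) | 8
      = 0x540000 | 0x022000 | 0x0004C0 | 0x000008
      = 0x5624C8
Bytes: (v>>16)&0xFF=56, (v>>8)&0xFF=24, v&0xFF=C8

Answer: 0x5624C8 56 24 C8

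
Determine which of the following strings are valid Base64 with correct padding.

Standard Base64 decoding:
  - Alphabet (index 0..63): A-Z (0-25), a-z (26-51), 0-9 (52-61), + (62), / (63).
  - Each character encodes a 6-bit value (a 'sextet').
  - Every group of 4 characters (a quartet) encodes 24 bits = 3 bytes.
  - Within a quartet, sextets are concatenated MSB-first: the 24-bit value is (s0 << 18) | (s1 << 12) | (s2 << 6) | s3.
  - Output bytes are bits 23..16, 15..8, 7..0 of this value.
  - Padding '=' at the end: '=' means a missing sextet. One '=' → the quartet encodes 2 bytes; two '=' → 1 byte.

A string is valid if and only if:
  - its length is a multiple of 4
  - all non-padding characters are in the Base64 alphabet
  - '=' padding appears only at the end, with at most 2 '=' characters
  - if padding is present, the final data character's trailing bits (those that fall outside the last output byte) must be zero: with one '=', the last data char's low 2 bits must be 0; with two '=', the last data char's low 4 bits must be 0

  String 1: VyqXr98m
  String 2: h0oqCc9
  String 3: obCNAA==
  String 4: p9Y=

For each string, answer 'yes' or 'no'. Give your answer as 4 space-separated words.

String 1: 'VyqXr98m' → valid
String 2: 'h0oqCc9' → invalid (len=7 not mult of 4)
String 3: 'obCNAA==' → valid
String 4: 'p9Y=' → valid

Answer: yes no yes yes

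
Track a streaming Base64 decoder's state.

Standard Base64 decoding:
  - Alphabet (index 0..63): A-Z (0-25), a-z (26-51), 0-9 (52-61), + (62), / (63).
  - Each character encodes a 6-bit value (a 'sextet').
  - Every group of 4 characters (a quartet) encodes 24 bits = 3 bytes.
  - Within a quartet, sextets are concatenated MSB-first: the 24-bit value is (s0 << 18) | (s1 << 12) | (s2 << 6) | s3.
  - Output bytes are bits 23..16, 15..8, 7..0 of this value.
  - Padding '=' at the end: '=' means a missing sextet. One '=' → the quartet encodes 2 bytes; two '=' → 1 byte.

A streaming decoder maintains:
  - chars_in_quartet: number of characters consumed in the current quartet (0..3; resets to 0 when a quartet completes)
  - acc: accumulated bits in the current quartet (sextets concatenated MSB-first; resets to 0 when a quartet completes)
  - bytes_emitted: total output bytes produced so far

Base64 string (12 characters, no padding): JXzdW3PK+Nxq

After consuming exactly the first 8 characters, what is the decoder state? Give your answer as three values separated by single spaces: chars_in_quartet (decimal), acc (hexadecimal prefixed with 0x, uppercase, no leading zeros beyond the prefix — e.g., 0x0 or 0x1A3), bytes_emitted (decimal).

After char 0 ('J'=9): chars_in_quartet=1 acc=0x9 bytes_emitted=0
After char 1 ('X'=23): chars_in_quartet=2 acc=0x257 bytes_emitted=0
After char 2 ('z'=51): chars_in_quartet=3 acc=0x95F3 bytes_emitted=0
After char 3 ('d'=29): chars_in_quartet=4 acc=0x257CDD -> emit 25 7C DD, reset; bytes_emitted=3
After char 4 ('W'=22): chars_in_quartet=1 acc=0x16 bytes_emitted=3
After char 5 ('3'=55): chars_in_quartet=2 acc=0x5B7 bytes_emitted=3
After char 6 ('P'=15): chars_in_quartet=3 acc=0x16DCF bytes_emitted=3
After char 7 ('K'=10): chars_in_quartet=4 acc=0x5B73CA -> emit 5B 73 CA, reset; bytes_emitted=6

Answer: 0 0x0 6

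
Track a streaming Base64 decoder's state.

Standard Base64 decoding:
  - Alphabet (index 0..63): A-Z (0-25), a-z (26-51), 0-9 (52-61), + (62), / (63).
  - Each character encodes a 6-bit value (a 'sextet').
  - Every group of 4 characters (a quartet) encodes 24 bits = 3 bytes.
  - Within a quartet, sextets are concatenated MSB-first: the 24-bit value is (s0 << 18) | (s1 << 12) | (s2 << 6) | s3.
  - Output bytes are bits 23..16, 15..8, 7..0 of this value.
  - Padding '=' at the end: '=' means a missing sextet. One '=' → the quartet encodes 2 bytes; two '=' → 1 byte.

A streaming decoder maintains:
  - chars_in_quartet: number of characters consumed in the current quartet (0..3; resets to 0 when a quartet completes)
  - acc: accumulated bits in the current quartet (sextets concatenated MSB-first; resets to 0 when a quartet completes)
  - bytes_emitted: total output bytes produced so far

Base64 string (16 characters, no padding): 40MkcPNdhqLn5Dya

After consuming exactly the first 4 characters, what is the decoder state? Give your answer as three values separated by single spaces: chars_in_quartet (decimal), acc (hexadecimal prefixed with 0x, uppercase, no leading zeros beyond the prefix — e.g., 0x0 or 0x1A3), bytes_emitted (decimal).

Answer: 0 0x0 3

Derivation:
After char 0 ('4'=56): chars_in_quartet=1 acc=0x38 bytes_emitted=0
After char 1 ('0'=52): chars_in_quartet=2 acc=0xE34 bytes_emitted=0
After char 2 ('M'=12): chars_in_quartet=3 acc=0x38D0C bytes_emitted=0
After char 3 ('k'=36): chars_in_quartet=4 acc=0xE34324 -> emit E3 43 24, reset; bytes_emitted=3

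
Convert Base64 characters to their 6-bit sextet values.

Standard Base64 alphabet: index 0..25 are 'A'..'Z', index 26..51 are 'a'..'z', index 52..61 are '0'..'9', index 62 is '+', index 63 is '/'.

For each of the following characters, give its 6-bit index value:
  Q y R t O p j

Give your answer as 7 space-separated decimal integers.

'Q': A..Z range, ord('Q') − ord('A') = 16
'y': a..z range, 26 + ord('y') − ord('a') = 50
'R': A..Z range, ord('R') − ord('A') = 17
't': a..z range, 26 + ord('t') − ord('a') = 45
'O': A..Z range, ord('O') − ord('A') = 14
'p': a..z range, 26 + ord('p') − ord('a') = 41
'j': a..z range, 26 + ord('j') − ord('a') = 35

Answer: 16 50 17 45 14 41 35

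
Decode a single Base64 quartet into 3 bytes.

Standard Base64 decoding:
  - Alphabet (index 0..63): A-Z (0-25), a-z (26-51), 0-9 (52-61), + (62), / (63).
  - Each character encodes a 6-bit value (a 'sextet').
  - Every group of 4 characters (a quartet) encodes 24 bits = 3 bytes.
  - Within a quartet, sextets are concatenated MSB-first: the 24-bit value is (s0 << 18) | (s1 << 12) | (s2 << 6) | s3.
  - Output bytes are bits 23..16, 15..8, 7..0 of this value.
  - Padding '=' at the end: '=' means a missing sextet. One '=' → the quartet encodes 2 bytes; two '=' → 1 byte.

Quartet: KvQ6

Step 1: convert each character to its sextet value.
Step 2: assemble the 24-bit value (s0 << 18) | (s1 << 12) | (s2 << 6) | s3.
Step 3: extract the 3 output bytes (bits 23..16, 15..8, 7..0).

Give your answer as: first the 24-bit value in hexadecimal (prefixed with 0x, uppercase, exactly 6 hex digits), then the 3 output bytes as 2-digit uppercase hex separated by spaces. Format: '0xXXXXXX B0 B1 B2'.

Answer: 0x2AF43A 2A F4 3A

Derivation:
Sextets: K=10, v=47, Q=16, 6=58
24-bit: (10<<18) | (47<<12) | (16<<6) | 58
      = 0x280000 | 0x02F000 | 0x000400 | 0x00003A
      = 0x2AF43A
Bytes: (v>>16)&0xFF=2A, (v>>8)&0xFF=F4, v&0xFF=3A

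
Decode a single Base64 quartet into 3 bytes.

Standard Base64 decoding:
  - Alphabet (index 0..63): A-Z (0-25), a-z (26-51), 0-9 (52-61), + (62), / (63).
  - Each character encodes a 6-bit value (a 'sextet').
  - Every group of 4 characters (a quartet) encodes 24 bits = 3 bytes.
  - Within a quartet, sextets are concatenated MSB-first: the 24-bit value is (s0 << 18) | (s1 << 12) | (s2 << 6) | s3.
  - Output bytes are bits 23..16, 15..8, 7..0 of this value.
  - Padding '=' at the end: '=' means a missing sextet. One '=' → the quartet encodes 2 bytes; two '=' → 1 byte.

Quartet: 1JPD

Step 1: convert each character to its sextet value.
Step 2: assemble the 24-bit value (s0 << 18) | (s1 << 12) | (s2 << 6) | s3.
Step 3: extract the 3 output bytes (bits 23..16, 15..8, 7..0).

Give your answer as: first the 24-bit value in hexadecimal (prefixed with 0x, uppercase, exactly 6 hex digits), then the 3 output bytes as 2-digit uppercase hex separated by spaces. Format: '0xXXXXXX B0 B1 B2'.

Answer: 0xD493C3 D4 93 C3

Derivation:
Sextets: 1=53, J=9, P=15, D=3
24-bit: (53<<18) | (9<<12) | (15<<6) | 3
      = 0xD40000 | 0x009000 | 0x0003C0 | 0x000003
      = 0xD493C3
Bytes: (v>>16)&0xFF=D4, (v>>8)&0xFF=93, v&0xFF=C3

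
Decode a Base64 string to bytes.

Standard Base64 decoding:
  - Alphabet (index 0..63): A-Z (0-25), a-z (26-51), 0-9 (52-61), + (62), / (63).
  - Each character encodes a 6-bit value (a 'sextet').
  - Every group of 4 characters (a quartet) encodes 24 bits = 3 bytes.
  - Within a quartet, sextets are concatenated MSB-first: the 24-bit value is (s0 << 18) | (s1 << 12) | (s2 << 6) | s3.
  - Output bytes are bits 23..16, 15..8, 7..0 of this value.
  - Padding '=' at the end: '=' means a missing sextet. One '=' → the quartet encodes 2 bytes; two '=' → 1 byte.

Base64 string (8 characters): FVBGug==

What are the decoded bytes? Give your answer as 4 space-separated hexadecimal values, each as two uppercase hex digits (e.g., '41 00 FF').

Answer: 15 50 46 BA

Derivation:
After char 0 ('F'=5): chars_in_quartet=1 acc=0x5 bytes_emitted=0
After char 1 ('V'=21): chars_in_quartet=2 acc=0x155 bytes_emitted=0
After char 2 ('B'=1): chars_in_quartet=3 acc=0x5541 bytes_emitted=0
After char 3 ('G'=6): chars_in_quartet=4 acc=0x155046 -> emit 15 50 46, reset; bytes_emitted=3
After char 4 ('u'=46): chars_in_quartet=1 acc=0x2E bytes_emitted=3
After char 5 ('g'=32): chars_in_quartet=2 acc=0xBA0 bytes_emitted=3
Padding '==': partial quartet acc=0xBA0 -> emit BA; bytes_emitted=4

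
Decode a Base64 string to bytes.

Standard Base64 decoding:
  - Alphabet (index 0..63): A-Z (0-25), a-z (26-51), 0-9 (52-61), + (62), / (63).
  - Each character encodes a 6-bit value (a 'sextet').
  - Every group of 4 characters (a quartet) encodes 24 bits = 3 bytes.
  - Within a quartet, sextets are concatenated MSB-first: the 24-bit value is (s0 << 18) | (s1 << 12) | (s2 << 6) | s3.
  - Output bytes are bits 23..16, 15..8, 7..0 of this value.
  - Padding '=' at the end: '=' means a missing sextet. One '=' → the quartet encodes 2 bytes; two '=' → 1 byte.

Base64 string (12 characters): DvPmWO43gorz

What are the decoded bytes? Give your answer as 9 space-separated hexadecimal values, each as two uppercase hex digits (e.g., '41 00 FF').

Answer: 0E F3 E6 58 EE 37 82 8A F3

Derivation:
After char 0 ('D'=3): chars_in_quartet=1 acc=0x3 bytes_emitted=0
After char 1 ('v'=47): chars_in_quartet=2 acc=0xEF bytes_emitted=0
After char 2 ('P'=15): chars_in_quartet=3 acc=0x3BCF bytes_emitted=0
After char 3 ('m'=38): chars_in_quartet=4 acc=0xEF3E6 -> emit 0E F3 E6, reset; bytes_emitted=3
After char 4 ('W'=22): chars_in_quartet=1 acc=0x16 bytes_emitted=3
After char 5 ('O'=14): chars_in_quartet=2 acc=0x58E bytes_emitted=3
After char 6 ('4'=56): chars_in_quartet=3 acc=0x163B8 bytes_emitted=3
After char 7 ('3'=55): chars_in_quartet=4 acc=0x58EE37 -> emit 58 EE 37, reset; bytes_emitted=6
After char 8 ('g'=32): chars_in_quartet=1 acc=0x20 bytes_emitted=6
After char 9 ('o'=40): chars_in_quartet=2 acc=0x828 bytes_emitted=6
After char 10 ('r'=43): chars_in_quartet=3 acc=0x20A2B bytes_emitted=6
After char 11 ('z'=51): chars_in_quartet=4 acc=0x828AF3 -> emit 82 8A F3, reset; bytes_emitted=9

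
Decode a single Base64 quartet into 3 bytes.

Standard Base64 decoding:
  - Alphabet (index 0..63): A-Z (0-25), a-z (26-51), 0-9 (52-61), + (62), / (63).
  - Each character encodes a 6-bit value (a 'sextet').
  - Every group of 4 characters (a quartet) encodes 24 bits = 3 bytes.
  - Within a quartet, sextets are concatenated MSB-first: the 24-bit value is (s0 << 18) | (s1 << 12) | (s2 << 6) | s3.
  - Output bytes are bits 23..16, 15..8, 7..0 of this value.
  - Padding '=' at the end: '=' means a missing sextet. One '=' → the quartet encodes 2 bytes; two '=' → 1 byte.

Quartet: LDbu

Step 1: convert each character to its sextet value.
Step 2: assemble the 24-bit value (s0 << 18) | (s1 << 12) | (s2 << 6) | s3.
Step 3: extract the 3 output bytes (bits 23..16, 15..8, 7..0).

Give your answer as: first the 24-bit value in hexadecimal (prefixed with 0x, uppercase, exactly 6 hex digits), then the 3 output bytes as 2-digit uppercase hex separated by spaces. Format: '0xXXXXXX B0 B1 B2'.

Sextets: L=11, D=3, b=27, u=46
24-bit: (11<<18) | (3<<12) | (27<<6) | 46
      = 0x2C0000 | 0x003000 | 0x0006C0 | 0x00002E
      = 0x2C36EE
Bytes: (v>>16)&0xFF=2C, (v>>8)&0xFF=36, v&0xFF=EE

Answer: 0x2C36EE 2C 36 EE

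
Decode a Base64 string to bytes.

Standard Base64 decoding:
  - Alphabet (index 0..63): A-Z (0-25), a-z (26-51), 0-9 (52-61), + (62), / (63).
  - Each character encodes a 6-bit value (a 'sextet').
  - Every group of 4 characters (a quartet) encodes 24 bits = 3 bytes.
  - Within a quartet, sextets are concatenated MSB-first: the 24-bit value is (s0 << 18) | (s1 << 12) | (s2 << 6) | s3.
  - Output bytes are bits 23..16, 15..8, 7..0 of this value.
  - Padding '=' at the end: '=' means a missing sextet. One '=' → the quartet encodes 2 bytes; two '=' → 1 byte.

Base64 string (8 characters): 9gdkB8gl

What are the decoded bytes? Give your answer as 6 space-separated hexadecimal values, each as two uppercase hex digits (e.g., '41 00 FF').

Answer: F6 07 64 07 C8 25

Derivation:
After char 0 ('9'=61): chars_in_quartet=1 acc=0x3D bytes_emitted=0
After char 1 ('g'=32): chars_in_quartet=2 acc=0xF60 bytes_emitted=0
After char 2 ('d'=29): chars_in_quartet=3 acc=0x3D81D bytes_emitted=0
After char 3 ('k'=36): chars_in_quartet=4 acc=0xF60764 -> emit F6 07 64, reset; bytes_emitted=3
After char 4 ('B'=1): chars_in_quartet=1 acc=0x1 bytes_emitted=3
After char 5 ('8'=60): chars_in_quartet=2 acc=0x7C bytes_emitted=3
After char 6 ('g'=32): chars_in_quartet=3 acc=0x1F20 bytes_emitted=3
After char 7 ('l'=37): chars_in_quartet=4 acc=0x7C825 -> emit 07 C8 25, reset; bytes_emitted=6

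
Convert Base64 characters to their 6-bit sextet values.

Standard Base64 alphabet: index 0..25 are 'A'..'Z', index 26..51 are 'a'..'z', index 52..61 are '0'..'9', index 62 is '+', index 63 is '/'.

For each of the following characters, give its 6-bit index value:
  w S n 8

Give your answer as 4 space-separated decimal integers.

Answer: 48 18 39 60

Derivation:
'w': a..z range, 26 + ord('w') − ord('a') = 48
'S': A..Z range, ord('S') − ord('A') = 18
'n': a..z range, 26 + ord('n') − ord('a') = 39
'8': 0..9 range, 52 + ord('8') − ord('0') = 60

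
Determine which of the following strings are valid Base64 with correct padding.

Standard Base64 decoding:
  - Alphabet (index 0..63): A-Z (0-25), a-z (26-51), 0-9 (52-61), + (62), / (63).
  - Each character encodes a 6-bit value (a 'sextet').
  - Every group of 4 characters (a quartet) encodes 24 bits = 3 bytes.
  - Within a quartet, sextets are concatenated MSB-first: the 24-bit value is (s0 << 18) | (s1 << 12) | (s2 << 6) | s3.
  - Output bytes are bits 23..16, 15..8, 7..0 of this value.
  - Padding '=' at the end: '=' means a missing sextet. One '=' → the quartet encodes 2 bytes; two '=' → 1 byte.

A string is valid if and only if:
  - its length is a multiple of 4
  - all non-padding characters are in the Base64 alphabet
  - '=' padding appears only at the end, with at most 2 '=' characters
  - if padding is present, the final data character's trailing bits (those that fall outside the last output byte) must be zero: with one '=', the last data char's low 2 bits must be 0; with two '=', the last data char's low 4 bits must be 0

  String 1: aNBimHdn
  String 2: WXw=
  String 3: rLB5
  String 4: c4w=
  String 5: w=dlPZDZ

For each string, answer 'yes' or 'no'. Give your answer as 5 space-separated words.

String 1: 'aNBimHdn' → valid
String 2: 'WXw=' → valid
String 3: 'rLB5' → valid
String 4: 'c4w=' → valid
String 5: 'w=dlPZDZ' → invalid (bad char(s): ['=']; '=' in middle)

Answer: yes yes yes yes no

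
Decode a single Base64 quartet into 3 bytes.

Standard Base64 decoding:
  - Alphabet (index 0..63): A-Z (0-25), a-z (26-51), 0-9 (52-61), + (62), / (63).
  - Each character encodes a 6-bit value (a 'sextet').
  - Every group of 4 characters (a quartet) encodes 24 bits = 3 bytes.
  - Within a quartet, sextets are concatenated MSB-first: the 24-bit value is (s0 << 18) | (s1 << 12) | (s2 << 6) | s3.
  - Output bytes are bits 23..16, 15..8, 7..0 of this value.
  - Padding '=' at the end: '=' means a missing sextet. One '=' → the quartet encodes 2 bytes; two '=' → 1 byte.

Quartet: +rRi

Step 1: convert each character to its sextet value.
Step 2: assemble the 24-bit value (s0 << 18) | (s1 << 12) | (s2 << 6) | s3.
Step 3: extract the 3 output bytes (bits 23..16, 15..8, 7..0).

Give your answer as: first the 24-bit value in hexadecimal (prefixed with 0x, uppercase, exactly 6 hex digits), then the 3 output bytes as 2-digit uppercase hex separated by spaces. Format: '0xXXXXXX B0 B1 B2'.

Answer: 0xFAB462 FA B4 62

Derivation:
Sextets: +=62, r=43, R=17, i=34
24-bit: (62<<18) | (43<<12) | (17<<6) | 34
      = 0xF80000 | 0x02B000 | 0x000440 | 0x000022
      = 0xFAB462
Bytes: (v>>16)&0xFF=FA, (v>>8)&0xFF=B4, v&0xFF=62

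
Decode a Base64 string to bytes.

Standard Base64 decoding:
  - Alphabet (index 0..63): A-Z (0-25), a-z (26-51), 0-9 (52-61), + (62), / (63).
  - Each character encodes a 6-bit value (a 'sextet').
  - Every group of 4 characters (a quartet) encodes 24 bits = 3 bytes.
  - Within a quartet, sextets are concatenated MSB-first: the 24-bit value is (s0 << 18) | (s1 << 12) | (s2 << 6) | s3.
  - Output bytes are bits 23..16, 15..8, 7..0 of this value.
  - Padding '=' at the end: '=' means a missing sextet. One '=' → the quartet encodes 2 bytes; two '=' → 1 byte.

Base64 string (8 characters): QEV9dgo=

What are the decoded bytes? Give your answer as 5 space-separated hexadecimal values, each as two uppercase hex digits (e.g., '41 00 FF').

Answer: 40 45 7D 76 0A

Derivation:
After char 0 ('Q'=16): chars_in_quartet=1 acc=0x10 bytes_emitted=0
After char 1 ('E'=4): chars_in_quartet=2 acc=0x404 bytes_emitted=0
After char 2 ('V'=21): chars_in_quartet=3 acc=0x10115 bytes_emitted=0
After char 3 ('9'=61): chars_in_quartet=4 acc=0x40457D -> emit 40 45 7D, reset; bytes_emitted=3
After char 4 ('d'=29): chars_in_quartet=1 acc=0x1D bytes_emitted=3
After char 5 ('g'=32): chars_in_quartet=2 acc=0x760 bytes_emitted=3
After char 6 ('o'=40): chars_in_quartet=3 acc=0x1D828 bytes_emitted=3
Padding '=': partial quartet acc=0x1D828 -> emit 76 0A; bytes_emitted=5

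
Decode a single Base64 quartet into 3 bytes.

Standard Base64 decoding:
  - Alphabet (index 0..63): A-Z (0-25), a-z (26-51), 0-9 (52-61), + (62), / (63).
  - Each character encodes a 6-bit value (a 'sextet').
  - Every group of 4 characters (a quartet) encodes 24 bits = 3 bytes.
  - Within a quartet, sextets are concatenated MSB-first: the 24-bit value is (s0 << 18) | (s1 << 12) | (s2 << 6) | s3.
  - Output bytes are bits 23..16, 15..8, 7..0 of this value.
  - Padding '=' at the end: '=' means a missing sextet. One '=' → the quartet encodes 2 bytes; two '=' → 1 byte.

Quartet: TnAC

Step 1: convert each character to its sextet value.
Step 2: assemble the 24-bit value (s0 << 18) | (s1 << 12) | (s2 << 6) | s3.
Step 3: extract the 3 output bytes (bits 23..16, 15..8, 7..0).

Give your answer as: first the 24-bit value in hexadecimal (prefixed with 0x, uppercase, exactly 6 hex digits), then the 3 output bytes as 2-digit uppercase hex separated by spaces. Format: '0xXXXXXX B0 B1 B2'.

Answer: 0x4E7002 4E 70 02

Derivation:
Sextets: T=19, n=39, A=0, C=2
24-bit: (19<<18) | (39<<12) | (0<<6) | 2
      = 0x4C0000 | 0x027000 | 0x000000 | 0x000002
      = 0x4E7002
Bytes: (v>>16)&0xFF=4E, (v>>8)&0xFF=70, v&0xFF=02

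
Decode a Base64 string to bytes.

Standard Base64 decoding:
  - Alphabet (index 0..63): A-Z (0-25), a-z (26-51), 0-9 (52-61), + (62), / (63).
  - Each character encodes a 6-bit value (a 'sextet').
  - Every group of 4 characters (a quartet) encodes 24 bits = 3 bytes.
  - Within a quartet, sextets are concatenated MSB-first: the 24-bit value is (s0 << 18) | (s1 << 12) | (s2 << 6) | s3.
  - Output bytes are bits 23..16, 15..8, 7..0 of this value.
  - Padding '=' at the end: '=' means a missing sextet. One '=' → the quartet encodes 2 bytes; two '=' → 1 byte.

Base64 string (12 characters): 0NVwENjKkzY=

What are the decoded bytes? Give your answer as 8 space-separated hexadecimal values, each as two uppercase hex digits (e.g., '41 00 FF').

After char 0 ('0'=52): chars_in_quartet=1 acc=0x34 bytes_emitted=0
After char 1 ('N'=13): chars_in_quartet=2 acc=0xD0D bytes_emitted=0
After char 2 ('V'=21): chars_in_quartet=3 acc=0x34355 bytes_emitted=0
After char 3 ('w'=48): chars_in_quartet=4 acc=0xD0D570 -> emit D0 D5 70, reset; bytes_emitted=3
After char 4 ('E'=4): chars_in_quartet=1 acc=0x4 bytes_emitted=3
After char 5 ('N'=13): chars_in_quartet=2 acc=0x10D bytes_emitted=3
After char 6 ('j'=35): chars_in_quartet=3 acc=0x4363 bytes_emitted=3
After char 7 ('K'=10): chars_in_quartet=4 acc=0x10D8CA -> emit 10 D8 CA, reset; bytes_emitted=6
After char 8 ('k'=36): chars_in_quartet=1 acc=0x24 bytes_emitted=6
After char 9 ('z'=51): chars_in_quartet=2 acc=0x933 bytes_emitted=6
After char 10 ('Y'=24): chars_in_quartet=3 acc=0x24CD8 bytes_emitted=6
Padding '=': partial quartet acc=0x24CD8 -> emit 93 36; bytes_emitted=8

Answer: D0 D5 70 10 D8 CA 93 36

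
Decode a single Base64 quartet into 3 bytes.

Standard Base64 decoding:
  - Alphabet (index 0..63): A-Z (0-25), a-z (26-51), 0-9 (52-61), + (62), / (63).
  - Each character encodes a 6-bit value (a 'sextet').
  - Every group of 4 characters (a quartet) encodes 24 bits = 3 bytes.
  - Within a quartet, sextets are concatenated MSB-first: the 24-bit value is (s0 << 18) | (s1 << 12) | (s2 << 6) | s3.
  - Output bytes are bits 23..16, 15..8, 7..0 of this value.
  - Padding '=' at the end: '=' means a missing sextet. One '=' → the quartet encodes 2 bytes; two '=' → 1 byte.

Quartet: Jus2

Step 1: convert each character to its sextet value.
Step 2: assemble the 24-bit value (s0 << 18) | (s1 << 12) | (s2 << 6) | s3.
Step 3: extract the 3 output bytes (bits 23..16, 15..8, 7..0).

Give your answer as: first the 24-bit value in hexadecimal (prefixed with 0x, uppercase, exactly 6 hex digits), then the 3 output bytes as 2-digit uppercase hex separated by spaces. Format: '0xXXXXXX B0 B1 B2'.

Sextets: J=9, u=46, s=44, 2=54
24-bit: (9<<18) | (46<<12) | (44<<6) | 54
      = 0x240000 | 0x02E000 | 0x000B00 | 0x000036
      = 0x26EB36
Bytes: (v>>16)&0xFF=26, (v>>8)&0xFF=EB, v&0xFF=36

Answer: 0x26EB36 26 EB 36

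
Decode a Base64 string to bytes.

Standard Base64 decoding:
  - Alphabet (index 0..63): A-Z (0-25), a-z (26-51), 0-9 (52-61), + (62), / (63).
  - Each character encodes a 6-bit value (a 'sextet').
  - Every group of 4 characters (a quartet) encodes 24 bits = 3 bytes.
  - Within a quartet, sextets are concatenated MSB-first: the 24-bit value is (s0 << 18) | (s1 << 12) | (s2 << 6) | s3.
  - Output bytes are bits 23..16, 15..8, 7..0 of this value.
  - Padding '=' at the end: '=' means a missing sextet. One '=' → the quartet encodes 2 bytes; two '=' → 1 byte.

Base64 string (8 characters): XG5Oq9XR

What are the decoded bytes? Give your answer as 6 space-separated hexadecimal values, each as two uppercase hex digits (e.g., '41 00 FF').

After char 0 ('X'=23): chars_in_quartet=1 acc=0x17 bytes_emitted=0
After char 1 ('G'=6): chars_in_quartet=2 acc=0x5C6 bytes_emitted=0
After char 2 ('5'=57): chars_in_quartet=3 acc=0x171B9 bytes_emitted=0
After char 3 ('O'=14): chars_in_quartet=4 acc=0x5C6E4E -> emit 5C 6E 4E, reset; bytes_emitted=3
After char 4 ('q'=42): chars_in_quartet=1 acc=0x2A bytes_emitted=3
After char 5 ('9'=61): chars_in_quartet=2 acc=0xABD bytes_emitted=3
After char 6 ('X'=23): chars_in_quartet=3 acc=0x2AF57 bytes_emitted=3
After char 7 ('R'=17): chars_in_quartet=4 acc=0xABD5D1 -> emit AB D5 D1, reset; bytes_emitted=6

Answer: 5C 6E 4E AB D5 D1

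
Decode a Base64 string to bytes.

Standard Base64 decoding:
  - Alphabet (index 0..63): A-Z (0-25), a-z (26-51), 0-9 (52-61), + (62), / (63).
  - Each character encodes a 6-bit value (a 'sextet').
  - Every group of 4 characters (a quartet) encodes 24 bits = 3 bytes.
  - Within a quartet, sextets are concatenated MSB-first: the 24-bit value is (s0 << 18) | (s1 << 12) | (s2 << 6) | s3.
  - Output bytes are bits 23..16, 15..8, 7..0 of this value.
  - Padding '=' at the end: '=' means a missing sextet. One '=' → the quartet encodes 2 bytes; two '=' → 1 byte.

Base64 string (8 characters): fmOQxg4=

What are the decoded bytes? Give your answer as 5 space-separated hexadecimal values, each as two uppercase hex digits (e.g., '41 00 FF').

Answer: 7E 63 90 C6 0E

Derivation:
After char 0 ('f'=31): chars_in_quartet=1 acc=0x1F bytes_emitted=0
After char 1 ('m'=38): chars_in_quartet=2 acc=0x7E6 bytes_emitted=0
After char 2 ('O'=14): chars_in_quartet=3 acc=0x1F98E bytes_emitted=0
After char 3 ('Q'=16): chars_in_quartet=4 acc=0x7E6390 -> emit 7E 63 90, reset; bytes_emitted=3
After char 4 ('x'=49): chars_in_quartet=1 acc=0x31 bytes_emitted=3
After char 5 ('g'=32): chars_in_quartet=2 acc=0xC60 bytes_emitted=3
After char 6 ('4'=56): chars_in_quartet=3 acc=0x31838 bytes_emitted=3
Padding '=': partial quartet acc=0x31838 -> emit C6 0E; bytes_emitted=5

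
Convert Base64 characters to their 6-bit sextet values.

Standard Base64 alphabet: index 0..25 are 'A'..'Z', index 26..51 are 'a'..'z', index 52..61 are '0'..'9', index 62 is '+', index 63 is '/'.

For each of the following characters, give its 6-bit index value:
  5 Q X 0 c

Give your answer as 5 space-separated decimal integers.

'5': 0..9 range, 52 + ord('5') − ord('0') = 57
'Q': A..Z range, ord('Q') − ord('A') = 16
'X': A..Z range, ord('X') − ord('A') = 23
'0': 0..9 range, 52 + ord('0') − ord('0') = 52
'c': a..z range, 26 + ord('c') − ord('a') = 28

Answer: 57 16 23 52 28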